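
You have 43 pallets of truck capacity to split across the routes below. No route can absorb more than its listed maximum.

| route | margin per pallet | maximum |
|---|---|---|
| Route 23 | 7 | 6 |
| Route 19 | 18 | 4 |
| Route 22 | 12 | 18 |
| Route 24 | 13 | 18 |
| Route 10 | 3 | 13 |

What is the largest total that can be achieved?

Rank by margin per pallet: Route 19 18 > Route 24 13 > Route 22 12 > Route 23 7 > Route 10 3.
Route 19 takes 4 to reach its cap of 4 — 39 left.
Route 24: +18 to 18 (cap) — 21 left.
Route 22: +18 to 18 (cap) — 3 left.
Route 23: +3 (room for 6) → 3. Pool exhausted.
Total = 7×3 + 18×4 + 12×18 + 13×18 = 543.

543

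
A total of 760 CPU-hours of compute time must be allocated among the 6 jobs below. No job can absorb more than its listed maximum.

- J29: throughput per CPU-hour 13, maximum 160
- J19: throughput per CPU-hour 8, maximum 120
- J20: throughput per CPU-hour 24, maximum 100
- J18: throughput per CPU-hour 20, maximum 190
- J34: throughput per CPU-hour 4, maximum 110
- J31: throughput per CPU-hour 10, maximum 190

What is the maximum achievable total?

Order the jobs by throughput per CPU-hour: J20 24 > J18 20 > J29 13 > J31 10 > J19 8 > J34 4.
J20: +100 to 100 (cap) ; 660 left.
J18 takes 190 to reach its cap of 190 ; 470 left.
Give J29 160 to hit its cap of 160 ; 310 left.
J31: +190 to 190 (cap) ; 120 left.
J19: +120 to 120 (cap) ; 0 left.
Total = 13×160 + 8×120 + 24×100 + 20×190 + 10×190 = 11140.

11140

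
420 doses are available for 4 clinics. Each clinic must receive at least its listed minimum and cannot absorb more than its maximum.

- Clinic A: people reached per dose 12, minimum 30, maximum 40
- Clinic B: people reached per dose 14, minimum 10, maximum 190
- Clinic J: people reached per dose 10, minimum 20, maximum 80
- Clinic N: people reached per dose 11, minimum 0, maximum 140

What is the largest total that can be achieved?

5180

Meeting every minimum uses 30+10+20+0 = 60 doses, leaving 360.
Highest people reached per dose first: Clinic B 14 > Clinic A 12 > Clinic N 11 > Clinic J 10.
Clinic B takes 180 more to reach its cap of 190 → 180 left.
Clinic A: +10 to 40 (cap) → 170 left.
Give Clinic N 140 more to hit its cap of 140 → 30 left.
Clinic J: +30 (room for 60) → 50. Pool exhausted.
Total = 12×40 + 14×190 + 10×50 + 11×140 = 5180.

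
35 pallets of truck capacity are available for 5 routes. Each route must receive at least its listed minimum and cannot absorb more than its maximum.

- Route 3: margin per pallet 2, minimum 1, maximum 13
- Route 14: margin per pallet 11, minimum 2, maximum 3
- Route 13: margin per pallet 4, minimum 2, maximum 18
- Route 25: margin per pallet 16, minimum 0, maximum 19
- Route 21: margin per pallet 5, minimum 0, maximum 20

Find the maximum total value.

Meeting every minimum uses 1+2+2+0+0 = 5 pallets, leaving 30.
Highest margin per pallet first: Route 25 16 > Route 14 11 > Route 21 5 > Route 13 4 > Route 3 2.
Route 25: +19 to 19 (cap) ; 11 left.
Route 14: +1 to 3 (cap) ; 10 left.
Route 21 has room for 20 more but only 10 remain, so it gets 10.
Total = 2×1 + 11×3 + 4×2 + 16×19 + 5×10 = 397.

397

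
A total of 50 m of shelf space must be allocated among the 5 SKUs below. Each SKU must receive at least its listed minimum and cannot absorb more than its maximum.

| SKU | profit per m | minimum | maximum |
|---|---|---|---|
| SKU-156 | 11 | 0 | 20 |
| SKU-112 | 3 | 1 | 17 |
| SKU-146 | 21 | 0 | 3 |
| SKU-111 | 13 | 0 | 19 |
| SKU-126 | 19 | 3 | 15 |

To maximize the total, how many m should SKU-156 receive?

Meeting every minimum uses 0+1+0+0+3 = 4 m, leaving 46.
Order the SKUs by profit per m: SKU-146 21 > SKU-126 19 > SKU-111 13 > SKU-156 11 > SKU-112 3.
SKU-146: +3 to 3 (cap) ; 43 left.
Give SKU-126 12 more to hit its cap of 15 ; 31 left.
SKU-111 takes 19 more to reach its cap of 19 ; 12 left.
SKU-156: +12 (room for 20) → 12. Pool exhausted.

12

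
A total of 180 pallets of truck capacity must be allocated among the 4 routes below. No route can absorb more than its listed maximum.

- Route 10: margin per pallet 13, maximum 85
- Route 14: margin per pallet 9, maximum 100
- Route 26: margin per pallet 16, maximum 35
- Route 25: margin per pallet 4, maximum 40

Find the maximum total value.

2205

Rank by margin per pallet: Route 26 16 > Route 10 13 > Route 14 9 > Route 25 4.
Route 26 takes 35 to reach its cap of 35 — 145 left.
Route 10 takes 85 to reach its cap of 85 — 60 left.
Route 14 has room for 100 but only 60 remain, so it gets 60.
Total = 13×85 + 9×60 + 16×35 = 2205.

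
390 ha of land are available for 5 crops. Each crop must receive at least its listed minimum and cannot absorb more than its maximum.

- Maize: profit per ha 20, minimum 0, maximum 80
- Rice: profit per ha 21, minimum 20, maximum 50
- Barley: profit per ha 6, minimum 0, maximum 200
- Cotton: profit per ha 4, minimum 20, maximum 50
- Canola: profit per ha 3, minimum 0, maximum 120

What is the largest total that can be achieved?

Meeting every minimum uses 0+20+0+20+0 = 40 ha, leaving 350.
Rank by profit per ha: Rice 21 > Maize 20 > Barley 6 > Cotton 4 > Canola 3.
Rice takes 30 more to reach its cap of 50 ; 320 left.
Give Maize 80 more to hit its cap of 80 ; 240 left.
Barley: +200 to 200 (cap) ; 40 left.
Give Cotton 30 more to hit its cap of 50 ; 10 left.
Canola: +10 (room for 120) → 10. Pool exhausted.
Total = 20×80 + 21×50 + 6×200 + 4×50 + 3×10 = 4080.

4080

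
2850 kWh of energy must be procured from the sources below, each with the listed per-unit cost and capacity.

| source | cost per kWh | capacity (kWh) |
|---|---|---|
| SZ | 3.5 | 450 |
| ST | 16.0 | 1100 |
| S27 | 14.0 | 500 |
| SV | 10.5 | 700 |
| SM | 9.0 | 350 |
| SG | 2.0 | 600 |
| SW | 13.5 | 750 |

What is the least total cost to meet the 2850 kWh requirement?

23400

Cheapest first:
SG at 2.0: take all 600 kWh → 2250 still needed.
Take 450 from SZ at 3.5 → need 1800 more.
Take 350 from SM at 9.0 → need 1450 more.
SV at 10.5: take all 700 kWh → 750 still needed.
SW at 13.5: take all 750 kWh → 0 still needed.
S27, ST: unused.
Cost = 600×2.0 + 450×3.5 + 350×9.0 + 700×10.5 + 750×13.5 = 23400.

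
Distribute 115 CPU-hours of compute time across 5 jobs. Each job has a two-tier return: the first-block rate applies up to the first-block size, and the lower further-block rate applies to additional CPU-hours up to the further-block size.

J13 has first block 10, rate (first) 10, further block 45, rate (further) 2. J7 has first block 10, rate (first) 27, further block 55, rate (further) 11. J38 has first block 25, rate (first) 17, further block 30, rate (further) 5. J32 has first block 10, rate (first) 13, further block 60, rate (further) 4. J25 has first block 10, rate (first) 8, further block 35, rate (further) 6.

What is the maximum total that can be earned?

Order all 10 blocks by rate: J7/T1 27 > J38/T1 17 > J32/T1 13 > J7/T2 11 > J13/T1 10 > J25/T1 8 > J25/T2 6 > J38/T2 5 > J32/T2 4 > J13/T2 2.
J7 T1 at 27: fill all 10 ; 105 left.
Fill J38 T1 block (25 at 17) ; 80 left.
J32/T1 (13): +10 ; 70 left.
J7/T2 (11): +55 ; 15 left.
J13/T1 (10): +10 ; 5 left.
J25 T1 at 8: only 5 left, fill 5.
Total = 27×10 + 17×25 + 13×10 + 11×55 + 10×10 + 8×5 = 1570.

1570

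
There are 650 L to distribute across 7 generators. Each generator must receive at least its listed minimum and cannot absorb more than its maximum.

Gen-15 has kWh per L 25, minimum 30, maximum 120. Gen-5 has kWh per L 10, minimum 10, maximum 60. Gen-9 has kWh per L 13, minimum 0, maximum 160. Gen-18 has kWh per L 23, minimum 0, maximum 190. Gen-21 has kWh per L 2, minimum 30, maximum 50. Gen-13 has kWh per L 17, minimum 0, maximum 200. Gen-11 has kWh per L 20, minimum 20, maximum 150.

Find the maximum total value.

13080

Meeting every minimum uses 30+10+0+0+30+0+20 = 90 L, leaving 560.
Rank by kWh per L: Gen-15 25 > Gen-18 23 > Gen-11 20 > Gen-13 17 > Gen-9 13 > Gen-5 10 > Gen-21 2.
Gen-15: +90 to 120 (cap) ; 470 left.
Gen-18: +190 to 190 (cap) ; 280 left.
Give Gen-11 130 more to hit its cap of 150 ; 150 left.
Only 150 left; Gen-13 takes them to reach 150.
Total = 25×120 + 10×10 + 23×190 + 2×30 + 17×150 + 20×150 = 13080.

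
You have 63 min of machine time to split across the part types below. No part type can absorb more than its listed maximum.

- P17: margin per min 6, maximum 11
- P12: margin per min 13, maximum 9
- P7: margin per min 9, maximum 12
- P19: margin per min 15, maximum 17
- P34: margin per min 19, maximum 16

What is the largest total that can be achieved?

838

Rank by margin per min: P34 19 > P19 15 > P12 13 > P7 9 > P17 6.
P34 takes 16 to reach its cap of 16 — 47 left.
Give P19 17 to hit its cap of 17 — 30 left.
P12: +9 to 9 (cap) — 21 left.
P7: +12 to 12 (cap) — 9 left.
P17 has room for 11 but only 9 remain, so it gets 9.
Total = 6×9 + 13×9 + 9×12 + 15×17 + 19×16 = 838.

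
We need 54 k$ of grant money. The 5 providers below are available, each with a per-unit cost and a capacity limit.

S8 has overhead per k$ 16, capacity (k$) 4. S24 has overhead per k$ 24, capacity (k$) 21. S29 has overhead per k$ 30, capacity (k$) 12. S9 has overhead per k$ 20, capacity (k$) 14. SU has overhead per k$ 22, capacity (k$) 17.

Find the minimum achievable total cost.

1174

Fill from the cheapest provider first.
Take 4 from S8 at 16 → need 50 more.
S9 (20): use full 14 → 36 k$ to go.
Take 17 from SU at 22 → need 19 more.
Take 19 from S24 at 24 to finish.
S29: unused.
Cost = 4×16 + 14×20 + 17×22 + 19×24 = 1174.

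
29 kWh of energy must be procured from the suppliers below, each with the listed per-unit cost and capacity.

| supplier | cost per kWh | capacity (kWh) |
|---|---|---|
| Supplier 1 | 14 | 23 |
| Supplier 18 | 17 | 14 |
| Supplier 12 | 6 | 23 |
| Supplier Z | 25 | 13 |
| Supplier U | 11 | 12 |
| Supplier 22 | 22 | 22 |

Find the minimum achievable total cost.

204

Use suppliers in increasing cost order.
Supplier 12 (6): use full 23 — 6 kWh to go.
Supplier U (11): take the remaining 6 — done.
Supplier 1, Supplier 18, Supplier 22, Supplier Z: unused.
Cost = 23×6 + 6×11 = 204.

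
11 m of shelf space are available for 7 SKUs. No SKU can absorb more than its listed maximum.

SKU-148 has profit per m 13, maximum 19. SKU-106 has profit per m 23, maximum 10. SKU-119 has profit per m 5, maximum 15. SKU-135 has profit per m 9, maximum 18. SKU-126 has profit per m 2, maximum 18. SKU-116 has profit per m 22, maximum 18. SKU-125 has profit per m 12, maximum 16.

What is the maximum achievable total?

252

Highest profit per m first: SKU-106 23 > SKU-116 22 > SKU-148 13 > SKU-125 12 > SKU-135 9 > SKU-119 5 > SKU-126 2.
SKU-106: +10 to 10 (cap) — 1 left.
Only 1 left; SKU-116 takes them to reach 1.
Total = 23×10 + 22×1 = 252.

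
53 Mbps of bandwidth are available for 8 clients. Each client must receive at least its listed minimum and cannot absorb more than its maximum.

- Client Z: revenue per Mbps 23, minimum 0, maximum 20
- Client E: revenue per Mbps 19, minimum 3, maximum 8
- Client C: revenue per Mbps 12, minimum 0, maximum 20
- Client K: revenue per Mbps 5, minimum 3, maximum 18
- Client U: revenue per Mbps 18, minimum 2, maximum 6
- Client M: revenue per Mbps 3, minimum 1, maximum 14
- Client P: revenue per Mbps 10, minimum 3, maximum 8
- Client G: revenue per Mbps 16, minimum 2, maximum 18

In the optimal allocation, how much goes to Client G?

Meeting every minimum uses 0+3+0+3+2+1+3+2 = 14 Mbps, leaving 39.
Order the clients by revenue per Mbps: Client Z 23 > Client E 19 > Client U 18 > Client G 16 > Client C 12 > Client P 10 > Client K 5 > Client M 3.
Client Z: +20 to 20 (cap) ; 19 left.
Client E: +5 to 8 (cap) ; 14 left.
Client U: +4 to 6 (cap) ; 10 left.
Client G: +10 (room for 16) → 12. Pool exhausted.

12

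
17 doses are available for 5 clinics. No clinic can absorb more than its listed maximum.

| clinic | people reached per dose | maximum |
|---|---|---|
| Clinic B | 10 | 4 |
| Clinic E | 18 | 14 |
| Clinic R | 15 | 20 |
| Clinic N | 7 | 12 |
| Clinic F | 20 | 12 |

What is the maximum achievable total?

330

Order the clinics by people reached per dose: Clinic F 20 > Clinic E 18 > Clinic R 15 > Clinic B 10 > Clinic N 7.
Clinic F: +12 to 12 (cap) — 5 left.
Clinic E: +5 (room for 14) → 5. Pool exhausted.
Total = 18×5 + 20×12 = 330.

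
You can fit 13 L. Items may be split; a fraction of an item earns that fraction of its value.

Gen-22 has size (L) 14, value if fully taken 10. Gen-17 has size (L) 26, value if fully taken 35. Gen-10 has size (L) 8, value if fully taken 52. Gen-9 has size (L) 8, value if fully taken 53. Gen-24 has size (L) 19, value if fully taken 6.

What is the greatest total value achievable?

Rank by value-to-size ratio: Gen-9 53/8≈6.62, Gen-10 52/8≈6.5, Gen-17 35/26≈1.35, Gen-22 10/14≈0.714, Gen-24 6/19≈0.316.
Take all of Gen-9 (8 L, value 53) → 5 L left.
Only 5 L remain; take 5/8 of Gen-10 for value 52×5/8 = 32.5.
Total value = 85.5.

85.5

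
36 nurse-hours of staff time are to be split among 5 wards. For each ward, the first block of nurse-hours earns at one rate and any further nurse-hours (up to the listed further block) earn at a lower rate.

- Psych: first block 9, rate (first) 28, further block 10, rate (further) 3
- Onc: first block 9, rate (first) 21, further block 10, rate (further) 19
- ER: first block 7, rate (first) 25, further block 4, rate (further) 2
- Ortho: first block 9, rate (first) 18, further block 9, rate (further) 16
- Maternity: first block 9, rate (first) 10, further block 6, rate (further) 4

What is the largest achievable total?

Order all 10 blocks by rate: Psych/first 28 > ER/first 25 > Onc/first 21 > Onc/second 19 > Ortho/first 18 > Ortho/second 16 > Maternity/first 10 > Maternity/second 4 > Psych/second 3 > ER/second 2.
Psych first at 28: fill all 9 — 27 left.
ER first at 25: fill all 7 — 20 left.
Fill Onc first block (9 at 21) — 11 left.
Fill Onc second block (10 at 19) — 1 left.
1 remain; put them into Ortho first at 18.
Total = 28×9 + 25×7 + 21×9 + 19×10 + 18×1 = 824.

824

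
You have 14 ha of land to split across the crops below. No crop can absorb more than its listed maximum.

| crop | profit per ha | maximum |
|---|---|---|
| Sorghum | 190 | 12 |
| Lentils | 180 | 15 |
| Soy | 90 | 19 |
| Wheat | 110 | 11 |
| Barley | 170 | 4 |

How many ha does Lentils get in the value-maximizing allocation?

Highest profit per ha first: Sorghum 190 > Lentils 180 > Barley 170 > Wheat 110 > Soy 90.
Give Sorghum 12 to hit its cap of 12 — 2 left.
Only 2 left; Lentils takes them to reach 2.

2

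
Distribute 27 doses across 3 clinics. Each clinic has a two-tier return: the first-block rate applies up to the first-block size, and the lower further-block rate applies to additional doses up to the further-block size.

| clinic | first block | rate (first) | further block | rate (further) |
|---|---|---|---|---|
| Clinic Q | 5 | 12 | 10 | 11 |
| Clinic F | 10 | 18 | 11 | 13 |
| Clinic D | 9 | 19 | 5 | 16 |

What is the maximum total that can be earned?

Order all 6 blocks by rate: Clinic D/T1 19 > Clinic F/T1 18 > Clinic D/T2 16 > Clinic F/T2 13 > Clinic Q/T1 12 > Clinic Q/T2 11.
Fill Clinic D T1 block (9 at 19) — 18 left.
Clinic F T1 at 18: fill all 10 — 8 left.
Clinic D/T2 (16): +5 — 3 left.
Clinic F/T2: +3 of 11 at 13; pool empty.
Total = 19×9 + 18×10 + 16×5 + 13×3 = 470.

470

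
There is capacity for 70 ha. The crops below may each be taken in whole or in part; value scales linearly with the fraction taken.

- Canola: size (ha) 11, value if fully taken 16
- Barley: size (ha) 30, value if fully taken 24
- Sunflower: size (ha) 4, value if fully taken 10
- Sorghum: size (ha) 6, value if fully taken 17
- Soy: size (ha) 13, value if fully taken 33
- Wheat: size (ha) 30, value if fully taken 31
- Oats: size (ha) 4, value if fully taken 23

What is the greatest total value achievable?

Best value per unit of size first: Oats 23/4≈5.75, Sorghum 17/6≈2.83, Soy 33/13≈2.54, Sunflower 10/4≈2.5, Canola 16/11≈1.45, Wheat 31/30≈1.03, Barley 24/30≈0.8.
Take all of Oats (4 ha, value 23) — 66 ha left.
All 6 ha of Sorghum fit (value 17) — 60 remain.
All 13 ha of Soy fit (value 33) — 47 remain.
Take all of Sunflower (4 ha, value 10) — 43 ha left.
Canola: take in full, 11 ha for value 16 — 32 left.
Take all of Wheat (30 ha, value 31) — 2 ha left.
2 ha left: a 2/30 share of Barley gives 24×2/30 = 1.6.
Total value = 131.6.

131.6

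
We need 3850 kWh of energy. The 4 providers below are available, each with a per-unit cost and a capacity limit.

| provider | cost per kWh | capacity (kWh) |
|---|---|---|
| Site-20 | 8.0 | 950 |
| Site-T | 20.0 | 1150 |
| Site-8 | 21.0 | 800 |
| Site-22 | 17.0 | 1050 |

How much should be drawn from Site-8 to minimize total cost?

700

Cheapest first:
Site-20 at 8.0: take all 950 kWh → 2900 still needed.
Site-22 at 17.0: take all 1050 kWh → 1850 still needed.
Take 1150 from Site-T at 20.0 → need 700 more.
Site-8 (21.0): take the remaining 700 → done.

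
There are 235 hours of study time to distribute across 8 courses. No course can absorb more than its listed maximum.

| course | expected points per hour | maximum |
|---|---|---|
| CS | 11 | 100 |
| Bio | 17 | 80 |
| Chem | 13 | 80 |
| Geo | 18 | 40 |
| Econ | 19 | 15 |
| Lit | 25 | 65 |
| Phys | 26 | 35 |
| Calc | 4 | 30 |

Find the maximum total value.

4900

Rank by expected points per hour: Phys 26 > Lit 25 > Econ 19 > Geo 18 > Bio 17 > Chem 13 > CS 11 > Calc 4.
Phys: +35 to 35 (cap) ; 200 left.
Lit takes 65 to reach its cap of 65 ; 135 left.
Econ: +15 to 15 (cap) ; 120 left.
Give Geo 40 to hit its cap of 40 ; 80 left.
Bio: +80 to 80 (cap) ; 0 left.
Total = 17×80 + 18×40 + 19×15 + 25×65 + 26×35 = 4900.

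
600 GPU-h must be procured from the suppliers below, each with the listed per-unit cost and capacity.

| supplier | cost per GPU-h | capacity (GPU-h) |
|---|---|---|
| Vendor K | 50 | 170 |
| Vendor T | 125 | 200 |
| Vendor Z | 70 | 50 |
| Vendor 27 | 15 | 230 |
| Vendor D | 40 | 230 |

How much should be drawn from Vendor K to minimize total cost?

Fill from the cheapest supplier first.
Take 230 from Vendor 27 at 15 ; need 370 more.
Vendor D (40): use full 230 ; 140 GPU-h to go.
Vendor K (50): take the remaining 140 ; done.
Vendor Z, Vendor T: unused.

140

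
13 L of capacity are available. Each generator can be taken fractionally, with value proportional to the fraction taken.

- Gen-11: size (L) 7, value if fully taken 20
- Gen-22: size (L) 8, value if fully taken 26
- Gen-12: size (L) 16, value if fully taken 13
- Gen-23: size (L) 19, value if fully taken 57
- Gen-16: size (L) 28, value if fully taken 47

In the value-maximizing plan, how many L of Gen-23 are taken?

5

Best value per unit of size first: Gen-22 26/8≈3.25, Gen-23 57/19≈3, Gen-11 20/7≈2.86, Gen-16 47/28≈1.68, Gen-12 13/16≈0.812.
Gen-22: take in full, 8 L for value 26 → 5 left.
5 L left: a 5/19 share of Gen-23 gives 57×5/19 = 15.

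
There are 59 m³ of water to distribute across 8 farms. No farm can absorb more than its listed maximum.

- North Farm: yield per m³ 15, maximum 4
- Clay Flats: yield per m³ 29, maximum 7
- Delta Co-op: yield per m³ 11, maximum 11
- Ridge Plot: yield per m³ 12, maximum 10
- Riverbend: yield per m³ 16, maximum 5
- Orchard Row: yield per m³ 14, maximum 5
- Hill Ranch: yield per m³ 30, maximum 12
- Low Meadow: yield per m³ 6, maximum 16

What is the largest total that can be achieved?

Order the farms by yield per m³: Hill Ranch 30 > Clay Flats 29 > Riverbend 16 > North Farm 15 > Orchard Row 14 > Ridge Plot 12 > Delta Co-op 11 > Low Meadow 6.
Hill Ranch: +12 to 12 (cap) — 47 left.
Clay Flats takes 7 to reach its cap of 7 — 40 left.
Riverbend takes 5 to reach its cap of 5 — 35 left.
North Farm takes 4 to reach its cap of 4 — 31 left.
Give Orchard Row 5 to hit its cap of 5 — 26 left.
Give Ridge Plot 10 to hit its cap of 10 — 16 left.
Delta Co-op takes 11 to reach its cap of 11 — 5 left.
Only 5 left; Low Meadow takes them to reach 5.
Total = 15×4 + 29×7 + 11×11 + 12×10 + 16×5 + 14×5 + 30×12 + 6×5 = 1044.

1044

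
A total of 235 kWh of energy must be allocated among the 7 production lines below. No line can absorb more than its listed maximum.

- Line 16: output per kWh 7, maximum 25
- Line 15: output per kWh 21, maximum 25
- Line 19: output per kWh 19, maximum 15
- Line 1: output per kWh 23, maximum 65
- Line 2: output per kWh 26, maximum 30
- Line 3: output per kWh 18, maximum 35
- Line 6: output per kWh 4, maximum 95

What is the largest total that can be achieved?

Highest output per kWh first: Line 2 26 > Line 1 23 > Line 15 21 > Line 19 19 > Line 3 18 > Line 16 7 > Line 6 4.
Line 2 takes 30 to reach its cap of 30 → 205 left.
Line 1: +65 to 65 (cap) → 140 left.
Line 15 takes 25 to reach its cap of 25 → 115 left.
Give Line 19 15 to hit its cap of 15 → 100 left.
Give Line 3 35 to hit its cap of 35 → 65 left.
Line 16: +25 to 25 (cap) → 40 left.
Line 6: +40 (room for 95) → 40. Pool exhausted.
Total = 7×25 + 21×25 + 19×15 + 23×65 + 26×30 + 18×35 + 4×40 = 4050.

4050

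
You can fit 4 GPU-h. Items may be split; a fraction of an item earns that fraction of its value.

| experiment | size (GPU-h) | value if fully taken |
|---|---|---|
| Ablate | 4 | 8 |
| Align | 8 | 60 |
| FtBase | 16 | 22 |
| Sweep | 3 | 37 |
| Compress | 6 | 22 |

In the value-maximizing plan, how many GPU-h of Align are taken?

1

Sort by value density: Sweep 37/3≈12.3, Align 60/8≈7.5, Compress 22/6≈3.67, Ablate 8/4≈2, FtBase 22/16≈1.38.
Sweep: take in full, 3 GPU-h for value 37 — 1 left.
Only 1 GPU-h remain; take 1/8 of Align for value 60×1/8 = 7.5.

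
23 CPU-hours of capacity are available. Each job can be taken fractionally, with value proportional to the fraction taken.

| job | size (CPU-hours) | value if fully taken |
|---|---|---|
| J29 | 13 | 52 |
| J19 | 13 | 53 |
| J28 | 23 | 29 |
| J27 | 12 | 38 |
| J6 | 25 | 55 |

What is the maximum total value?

93

Best value per unit of size first: J19 53/13≈4.08, J29 52/13≈4, J27 38/12≈3.17, J6 55/25≈2.2, J28 29/23≈1.26.
Take all of J19 (13 CPU-hours, value 53) ; 10 CPU-hours left.
10 CPU-hours left: a 10/13 share of J29 gives 52×10/13 = 40.
Total value = 93.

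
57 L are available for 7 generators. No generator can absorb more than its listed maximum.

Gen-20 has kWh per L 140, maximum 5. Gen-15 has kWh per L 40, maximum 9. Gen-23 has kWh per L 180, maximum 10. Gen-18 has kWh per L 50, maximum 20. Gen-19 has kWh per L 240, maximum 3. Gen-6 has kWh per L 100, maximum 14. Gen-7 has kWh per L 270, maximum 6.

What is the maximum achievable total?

Order the generators by kWh per L: Gen-7 270 > Gen-19 240 > Gen-23 180 > Gen-20 140 > Gen-6 100 > Gen-18 50 > Gen-15 40.
Gen-7: +6 to 6 (cap) — 51 left.
Gen-19 takes 3 to reach its cap of 3 — 48 left.
Give Gen-23 10 to hit its cap of 10 — 38 left.
Gen-20 takes 5 to reach its cap of 5 — 33 left.
Gen-6: +14 to 14 (cap) — 19 left.
Only 19 left; Gen-18 takes them to reach 19.
Total = 140×5 + 180×10 + 50×19 + 240×3 + 100×14 + 270×6 = 7190.

7190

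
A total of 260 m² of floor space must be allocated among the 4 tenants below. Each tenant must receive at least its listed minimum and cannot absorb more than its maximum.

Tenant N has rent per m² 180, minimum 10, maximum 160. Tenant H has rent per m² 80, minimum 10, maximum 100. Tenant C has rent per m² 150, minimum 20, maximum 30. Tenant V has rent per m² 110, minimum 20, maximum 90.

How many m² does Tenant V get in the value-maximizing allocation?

60

Meeting every minimum uses 10+10+20+20 = 60 m², leaving 200.
Rank by rent per m²: Tenant N 180 > Tenant C 150 > Tenant V 110 > Tenant H 80.
Tenant N takes 150 more to reach its cap of 160 — 50 left.
Tenant C takes 10 more to reach its cap of 30 — 40 left.
Tenant V has room for 70 more but only 40 remain, so it gets 60.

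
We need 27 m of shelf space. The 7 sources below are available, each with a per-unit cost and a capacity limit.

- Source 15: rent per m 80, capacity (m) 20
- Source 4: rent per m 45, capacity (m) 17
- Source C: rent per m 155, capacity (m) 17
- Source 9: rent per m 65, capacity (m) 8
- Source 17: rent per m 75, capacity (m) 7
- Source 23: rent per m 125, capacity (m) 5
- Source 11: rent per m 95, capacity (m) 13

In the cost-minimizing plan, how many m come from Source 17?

2

Use sources in increasing cost order.
Source 4 (45): use full 17 ; 10 m to go.
Take 8 from Source 9 at 65 ; need 2 more.
Source 17 (75): take the remaining 2 ; done.
Source 15, Source 11, Source 23, Source C: unused.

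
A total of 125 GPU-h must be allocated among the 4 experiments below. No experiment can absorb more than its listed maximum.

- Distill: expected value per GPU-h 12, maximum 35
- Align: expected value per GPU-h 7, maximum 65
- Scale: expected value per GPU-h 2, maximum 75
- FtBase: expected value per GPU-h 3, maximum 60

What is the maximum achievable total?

Rank by expected value per GPU-h: Distill 12 > Align 7 > FtBase 3 > Scale 2.
Give Distill 35 to hit its cap of 35 — 90 left.
Align takes 65 to reach its cap of 65 — 25 left.
FtBase has room for 60 but only 25 remain, so it gets 25.
Total = 12×35 + 7×65 + 3×25 = 950.

950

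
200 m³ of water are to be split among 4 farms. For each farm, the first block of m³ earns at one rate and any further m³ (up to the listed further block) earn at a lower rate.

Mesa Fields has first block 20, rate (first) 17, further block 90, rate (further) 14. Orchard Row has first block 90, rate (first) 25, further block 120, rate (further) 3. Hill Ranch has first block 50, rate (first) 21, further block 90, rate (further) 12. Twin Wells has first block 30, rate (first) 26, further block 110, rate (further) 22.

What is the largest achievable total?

4790

Order all 8 blocks by rate: Twin Wells/first 26 > Orchard Row/first 25 > Twin Wells/second 22 > Hill Ranch/first 21 > Mesa Fields/first 17 > Mesa Fields/second 14 > Hill Ranch/second 12 > Orchard Row/second 3.
Twin Wells first at 26: fill all 30 — 170 left.
Fill Orchard Row first block (90 at 25) — 80 left.
Twin Wells second at 22: only 80 left, fill 80.
Total = 26×30 + 25×90 + 22×80 = 4790.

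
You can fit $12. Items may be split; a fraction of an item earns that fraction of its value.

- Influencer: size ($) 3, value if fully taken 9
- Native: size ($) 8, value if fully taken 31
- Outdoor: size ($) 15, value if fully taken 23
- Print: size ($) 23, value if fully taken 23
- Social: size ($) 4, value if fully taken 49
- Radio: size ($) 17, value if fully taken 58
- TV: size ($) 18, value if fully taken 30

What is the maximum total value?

80

Best value per unit of size first: Social 49/4≈12.2, Native 31/8≈3.88, Radio 58/17≈3.41, Influencer 9/3≈3, TV 30/18≈1.67, Outdoor 23/15≈1.53, Print 23/23≈1.
Social: take in full, 4 $ for value 49 ; 8 left.
Native: take in full, 8 $ for value 31 ; 0 left.
Total value = 80.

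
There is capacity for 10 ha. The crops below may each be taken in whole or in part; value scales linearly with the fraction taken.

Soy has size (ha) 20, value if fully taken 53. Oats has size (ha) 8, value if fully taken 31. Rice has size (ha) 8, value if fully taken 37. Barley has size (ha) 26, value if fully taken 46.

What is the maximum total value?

44.75

Rank by value-to-size ratio: Rice 37/8≈4.62, Oats 31/8≈3.88, Soy 53/20≈2.65, Barley 46/26≈1.77.
All 8 ha of Rice fit (value 37) ; 2 remain.
2 ha left: a 2/8 share of Oats gives 31×2/8 = 7.75.
Total value = 44.75.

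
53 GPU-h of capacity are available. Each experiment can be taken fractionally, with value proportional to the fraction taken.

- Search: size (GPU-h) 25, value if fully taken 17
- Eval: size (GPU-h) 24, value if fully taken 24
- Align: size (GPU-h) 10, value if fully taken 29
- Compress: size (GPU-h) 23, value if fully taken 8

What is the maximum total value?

65.92

Best value per unit of size first: Align 29/10≈2.9, Eval 24/24≈1, Search 17/25≈0.68, Compress 8/23≈0.348.
Take all of Align (10 GPU-h, value 29) ; 43 GPU-h left.
Eval: take in full, 24 GPU-h for value 24 ; 19 left.
19 GPU-h left: a 19/25 share of Search gives 17×19/25 = 12.92.
Total value = 65.92.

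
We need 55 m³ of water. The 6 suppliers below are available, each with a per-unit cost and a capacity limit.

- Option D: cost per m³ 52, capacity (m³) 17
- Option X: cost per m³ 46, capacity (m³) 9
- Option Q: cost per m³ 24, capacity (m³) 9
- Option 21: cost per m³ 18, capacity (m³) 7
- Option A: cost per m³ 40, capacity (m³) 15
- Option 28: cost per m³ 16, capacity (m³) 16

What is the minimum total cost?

1566

Use suppliers in increasing cost order.
Take 16 from Option 28 at 16 ; need 39 more.
Take 7 from Option 21 at 18 ; need 32 more.
Option Q at 24: take all 9 m³ ; 23 still needed.
Take 15 from Option A at 40 ; need 8 more.
Option X (46): take the remaining 8 ; done.
Option D: unused.
Cost = 16×16 + 7×18 + 9×24 + 15×40 + 8×46 = 1566.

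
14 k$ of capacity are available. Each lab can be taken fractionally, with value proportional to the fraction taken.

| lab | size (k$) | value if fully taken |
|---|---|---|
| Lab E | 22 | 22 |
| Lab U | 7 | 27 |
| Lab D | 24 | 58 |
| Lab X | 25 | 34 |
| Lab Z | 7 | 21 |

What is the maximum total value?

48

Rank by value-to-size ratio: Lab U 27/7≈3.86, Lab Z 21/7≈3, Lab D 58/24≈2.42, Lab X 34/25≈1.36, Lab E 22/22≈1.
Take all of Lab U (7 k$, value 27) — 7 k$ left.
Take all of Lab Z (7 k$, value 21) — 0 k$ left.
Total value = 48.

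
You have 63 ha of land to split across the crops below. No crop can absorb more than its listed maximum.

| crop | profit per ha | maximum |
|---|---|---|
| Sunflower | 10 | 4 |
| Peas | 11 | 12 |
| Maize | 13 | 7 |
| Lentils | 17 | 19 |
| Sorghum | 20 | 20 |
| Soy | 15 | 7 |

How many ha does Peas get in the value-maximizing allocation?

Highest profit per ha first: Sorghum 20 > Lentils 17 > Soy 15 > Maize 13 > Peas 11 > Sunflower 10.
Sorghum takes 20 to reach its cap of 20 ; 43 left.
Lentils: +19 to 19 (cap) ; 24 left.
Soy: +7 to 7 (cap) ; 17 left.
Maize takes 7 to reach its cap of 7 ; 10 left.
Only 10 left; Peas takes them to reach 10.

10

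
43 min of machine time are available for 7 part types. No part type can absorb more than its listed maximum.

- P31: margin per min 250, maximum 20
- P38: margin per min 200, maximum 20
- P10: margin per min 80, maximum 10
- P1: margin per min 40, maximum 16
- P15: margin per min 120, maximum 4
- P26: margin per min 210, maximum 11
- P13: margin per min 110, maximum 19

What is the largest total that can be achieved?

9710

Rank by margin per min: P31 250 > P26 210 > P38 200 > P15 120 > P13 110 > P10 80 > P1 40.
Give P31 20 to hit its cap of 20 ; 23 left.
Give P26 11 to hit its cap of 11 ; 12 left.
P38: +12 (room for 20) → 12. Pool exhausted.
Total = 250×20 + 200×12 + 210×11 = 9710.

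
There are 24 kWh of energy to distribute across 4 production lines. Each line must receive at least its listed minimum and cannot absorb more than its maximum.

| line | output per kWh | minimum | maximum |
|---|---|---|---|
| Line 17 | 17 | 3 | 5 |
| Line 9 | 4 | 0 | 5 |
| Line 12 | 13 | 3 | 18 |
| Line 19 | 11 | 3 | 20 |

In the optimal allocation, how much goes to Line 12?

Meeting every minimum uses 3+0+3+3 = 9 kWh, leaving 15.
Highest output per kWh first: Line 17 17 > Line 12 13 > Line 19 11 > Line 9 4.
Give Line 17 2 more to hit its cap of 5 → 13 left.
Line 12 has room for 15 more but only 13 remain, so it gets 16.

16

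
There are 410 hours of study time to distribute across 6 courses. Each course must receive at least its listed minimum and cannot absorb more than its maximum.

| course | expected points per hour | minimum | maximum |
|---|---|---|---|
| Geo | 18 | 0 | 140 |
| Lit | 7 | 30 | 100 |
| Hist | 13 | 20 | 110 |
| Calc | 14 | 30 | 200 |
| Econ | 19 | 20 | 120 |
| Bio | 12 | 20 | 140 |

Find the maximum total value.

Meeting every minimum uses 0+30+20+30+20+20 = 120 hours, leaving 290.
Highest expected points per hour first: Econ 19 > Geo 18 > Calc 14 > Hist 13 > Bio 12 > Lit 7.
Give Econ 100 more to hit its cap of 120 — 190 left.
Geo takes 140 more to reach its cap of 140 — 50 left.
Only 50 left; Calc takes them to reach 80.
Total = 18×140 + 7×30 + 13×20 + 14×80 + 19×120 + 12×20 = 6630.

6630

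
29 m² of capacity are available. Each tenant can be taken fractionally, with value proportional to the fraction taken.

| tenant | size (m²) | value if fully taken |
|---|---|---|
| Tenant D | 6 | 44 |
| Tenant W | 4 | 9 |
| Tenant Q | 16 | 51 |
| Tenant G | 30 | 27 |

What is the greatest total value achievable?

Sort by value density: Tenant D 44/6≈7.33, Tenant Q 51/16≈3.19, Tenant W 9/4≈2.25, Tenant G 27/30≈0.9.
Take all of Tenant D (6 m², value 44) ; 23 m² left.
All 16 m² of Tenant Q fit (value 51) ; 7 remain.
All 4 m² of Tenant W fit (value 9) ; 3 remain.
Only 3 m² remain; take 3/30 of Tenant G for value 27×3/30 = 2.7.
Total value = 106.7.

106.7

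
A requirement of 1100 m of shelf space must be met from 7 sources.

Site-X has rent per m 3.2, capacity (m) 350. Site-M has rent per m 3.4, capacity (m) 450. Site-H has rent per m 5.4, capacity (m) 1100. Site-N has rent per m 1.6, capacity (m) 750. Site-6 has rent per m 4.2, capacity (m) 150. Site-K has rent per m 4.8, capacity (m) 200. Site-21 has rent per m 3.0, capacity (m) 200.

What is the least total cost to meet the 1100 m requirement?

Cheapest first:
Take 750 from Site-N at 1.6 ; need 350 more.
Site-21 at 3.0: take all 200 m ; 150 still needed.
Site-X (3.2): take the remaining 150 ; done.
Site-M, Site-6, Site-K, Site-H: unused.
Cost = 750×1.6 + 200×3.0 + 150×3.2 = 2280.

2280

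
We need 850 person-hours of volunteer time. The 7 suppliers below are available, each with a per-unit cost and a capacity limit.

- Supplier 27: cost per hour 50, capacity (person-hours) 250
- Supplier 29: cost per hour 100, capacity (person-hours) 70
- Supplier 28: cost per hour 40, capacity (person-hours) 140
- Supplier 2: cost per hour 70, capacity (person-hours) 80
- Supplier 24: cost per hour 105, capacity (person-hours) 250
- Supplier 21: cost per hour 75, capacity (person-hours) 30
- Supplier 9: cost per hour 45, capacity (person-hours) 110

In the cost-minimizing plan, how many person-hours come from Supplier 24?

170

Use suppliers in increasing cost order.
Supplier 28 at 40: take all 140 person-hours → 710 still needed.
Supplier 9 at 45: take all 110 person-hours → 600 still needed.
Take 250 from Supplier 27 at 50 → need 350 more.
Supplier 2 (70): use full 80 → 270 person-hours to go.
Supplier 21 at 75: take all 30 person-hours → 240 still needed.
Supplier 29 at 100: take all 70 person-hours → 170 still needed.
Supplier 24 (105): take the remaining 170 → done.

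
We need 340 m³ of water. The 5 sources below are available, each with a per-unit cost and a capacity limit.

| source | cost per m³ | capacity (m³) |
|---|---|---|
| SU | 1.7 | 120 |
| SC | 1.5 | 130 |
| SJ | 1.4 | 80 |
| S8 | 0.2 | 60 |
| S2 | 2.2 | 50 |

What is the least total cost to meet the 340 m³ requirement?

Fill from the cheapest source first.
S8 (0.2): use full 60 ; 280 m³ to go.
SJ at 1.4: take all 80 m³ ; 200 still needed.
SC at 1.5: take all 130 m³ ; 70 still needed.
SU (1.7): take the remaining 70 ; done.
S2: unused.
Cost = 60×0.2 + 80×1.4 + 130×1.5 + 70×1.7 = 438.

438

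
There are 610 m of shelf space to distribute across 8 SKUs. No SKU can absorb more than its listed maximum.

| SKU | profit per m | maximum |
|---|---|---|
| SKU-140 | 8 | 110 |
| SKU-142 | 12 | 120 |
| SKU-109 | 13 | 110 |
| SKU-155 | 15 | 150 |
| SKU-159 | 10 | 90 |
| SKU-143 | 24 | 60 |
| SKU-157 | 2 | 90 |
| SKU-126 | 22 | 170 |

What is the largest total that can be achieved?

10300

Rank by profit per m: SKU-143 24 > SKU-126 22 > SKU-155 15 > SKU-109 13 > SKU-142 12 > SKU-159 10 > SKU-140 8 > SKU-157 2.
SKU-143 takes 60 to reach its cap of 60 — 550 left.
SKU-126 takes 170 to reach its cap of 170 — 380 left.
SKU-155 takes 150 to reach its cap of 150 — 230 left.
SKU-109 takes 110 to reach its cap of 110 — 120 left.
SKU-142: +120 to 120 (cap) — 0 left.
Total = 12×120 + 13×110 + 15×150 + 24×60 + 22×170 = 10300.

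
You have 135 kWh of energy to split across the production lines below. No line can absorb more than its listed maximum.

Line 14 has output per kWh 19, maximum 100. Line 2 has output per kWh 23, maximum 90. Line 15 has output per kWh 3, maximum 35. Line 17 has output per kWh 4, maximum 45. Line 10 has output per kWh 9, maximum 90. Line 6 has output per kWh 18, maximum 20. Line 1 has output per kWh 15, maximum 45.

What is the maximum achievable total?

2925

Highest output per kWh first: Line 2 23 > Line 14 19 > Line 6 18 > Line 1 15 > Line 10 9 > Line 17 4 > Line 15 3.
Line 2: +90 to 90 (cap) ; 45 left.
Only 45 left; Line 14 takes them to reach 45.
Total = 19×45 + 23×90 = 2925.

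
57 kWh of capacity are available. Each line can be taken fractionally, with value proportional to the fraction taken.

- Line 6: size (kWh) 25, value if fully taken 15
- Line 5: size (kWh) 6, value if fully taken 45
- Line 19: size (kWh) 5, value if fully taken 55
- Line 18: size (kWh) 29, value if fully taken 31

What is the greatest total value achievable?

Sort by value density: Line 19 55/5≈11, Line 5 45/6≈7.5, Line 18 31/29≈1.07, Line 6 15/25≈0.6.
Take all of Line 19 (5 kWh, value 55) ; 52 kWh left.
All 6 kWh of Line 5 fit (value 45) ; 46 remain.
Take all of Line 18 (29 kWh, value 31) ; 17 kWh left.
Fill the last 17 kWh with part of Line 6: 17/25 of it earns 10.2.
Total value = 141.2.

141.2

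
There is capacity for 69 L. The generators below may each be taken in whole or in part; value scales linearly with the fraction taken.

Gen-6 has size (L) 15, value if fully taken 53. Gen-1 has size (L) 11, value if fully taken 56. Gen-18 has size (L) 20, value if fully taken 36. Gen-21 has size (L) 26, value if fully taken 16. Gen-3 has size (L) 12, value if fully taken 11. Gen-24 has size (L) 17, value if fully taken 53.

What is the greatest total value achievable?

Rank by value-to-size ratio: Gen-1 56/11≈5.09, Gen-6 53/15≈3.53, Gen-24 53/17≈3.12, Gen-18 36/20≈1.8, Gen-3 11/12≈0.917, Gen-21 16/26≈0.615.
All 11 L of Gen-1 fit (value 56) ; 58 remain.
All 15 L of Gen-6 fit (value 53) ; 43 remain.
Gen-24: take in full, 17 L for value 53 ; 26 left.
Take all of Gen-18 (20 L, value 36) ; 6 L left.
6 L left: a 6/12 share of Gen-3 gives 11×6/12 = 5.5.
Total value = 203.5.

203.5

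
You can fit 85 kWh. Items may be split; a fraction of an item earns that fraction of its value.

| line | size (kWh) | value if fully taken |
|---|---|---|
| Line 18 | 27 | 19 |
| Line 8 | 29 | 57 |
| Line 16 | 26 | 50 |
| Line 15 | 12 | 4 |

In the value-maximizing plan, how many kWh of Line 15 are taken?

Sort by value density: Line 8 57/29≈1.97, Line 16 50/26≈1.92, Line 18 19/27≈0.704, Line 15 4/12≈0.333.
All 29 kWh of Line 8 fit (value 57) → 56 remain.
Take all of Line 16 (26 kWh, value 50) → 30 kWh left.
Take all of Line 18 (27 kWh, value 19) → 3 kWh left.
Fill the last 3 kWh with part of Line 15: 3/12 of it earns 1.

3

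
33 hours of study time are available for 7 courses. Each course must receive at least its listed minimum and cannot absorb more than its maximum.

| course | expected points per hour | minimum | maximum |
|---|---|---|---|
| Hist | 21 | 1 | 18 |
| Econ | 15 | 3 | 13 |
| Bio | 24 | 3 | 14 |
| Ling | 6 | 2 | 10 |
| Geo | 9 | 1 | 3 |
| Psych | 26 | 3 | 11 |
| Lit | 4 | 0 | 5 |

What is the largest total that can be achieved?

Meeting every minimum uses 1+3+3+2+1+3+0 = 13 hours, leaving 20.
Order the courses by expected points per hour: Psych 26 > Bio 24 > Hist 21 > Econ 15 > Geo 9 > Ling 6 > Lit 4.
Give Psych 8 more to hit its cap of 11 → 12 left.
Bio takes 11 more to reach its cap of 14 → 1 left.
Hist: +1 (room for 17) → 2. Pool exhausted.
Total = 21×2 + 15×3 + 24×14 + 6×2 + 9×1 + 26×11 = 730.

730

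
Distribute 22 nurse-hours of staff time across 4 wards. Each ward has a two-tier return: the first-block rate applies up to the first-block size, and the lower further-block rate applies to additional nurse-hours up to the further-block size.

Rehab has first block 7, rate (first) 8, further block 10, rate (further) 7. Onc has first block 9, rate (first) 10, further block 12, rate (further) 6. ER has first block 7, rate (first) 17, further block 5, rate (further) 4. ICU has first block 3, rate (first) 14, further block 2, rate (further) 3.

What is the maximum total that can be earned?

Order all 8 blocks by rate: ER/T1 17 > ICU/T1 14 > Onc/T1 10 > Rehab/T1 8 > Rehab/T2 7 > Onc/T2 6 > ER/T2 4 > ICU/T2 3.
ER T1 at 17: fill all 7 — 15 left.
ICU/T1 (14): +3 — 12 left.
Onc/T1 (10): +9 — 3 left.
Rehab/T1: +3 of 7 at 8; pool empty.
Total = 17×7 + 14×3 + 10×9 + 8×3 = 275.

275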